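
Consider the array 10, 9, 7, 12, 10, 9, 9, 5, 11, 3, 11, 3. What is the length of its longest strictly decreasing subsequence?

Let dp[i] be the longest decreasing subsequence ending at position i. Then dp = [1, 2, 3, 1, 2, 3, 3, 4, 2, 5, 2, 5].
The maximum is 5; one witness is 10, 9, 7, 5, 3 at positions 1,2,3,8,10.

5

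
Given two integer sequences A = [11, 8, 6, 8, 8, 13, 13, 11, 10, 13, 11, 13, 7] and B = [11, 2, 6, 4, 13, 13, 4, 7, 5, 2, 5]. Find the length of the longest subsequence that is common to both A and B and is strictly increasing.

2

For each value that appears in both, track the longest common increasing run ending there.
The best achievable length is 2; one witness is 11, 13 (A-positions 1,6, B-positions 1,5).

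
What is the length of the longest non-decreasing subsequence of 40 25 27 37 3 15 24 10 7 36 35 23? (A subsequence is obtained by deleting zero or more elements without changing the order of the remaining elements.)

One longest non-decreasing subsequence is 3, 15, 24, 36 (positions 5,6,7,10), of length 4; no longer one exists.

4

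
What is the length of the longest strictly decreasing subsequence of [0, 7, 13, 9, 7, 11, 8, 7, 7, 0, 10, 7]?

5

Let dp[i] be the longest decreasing subsequence ending at position i. Then dp = [1, 1, 1, 2, 3, 2, 3, 4, 4, 5, 3, 4].
The maximum is 5; one witness is 13, 9, 8, 7, 0 at positions 3,4,7,8,10.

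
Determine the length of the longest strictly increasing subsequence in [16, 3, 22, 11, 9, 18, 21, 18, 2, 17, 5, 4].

4

Let dp[i] be the longest increasing subsequence ending at position i. Then dp = [1, 1, 2, 2, 2, 3, 4, 3, 1, 3, 2, 2].
The maximum is 4; one witness is 3, 11, 18, 21 at positions 2,4,6,7.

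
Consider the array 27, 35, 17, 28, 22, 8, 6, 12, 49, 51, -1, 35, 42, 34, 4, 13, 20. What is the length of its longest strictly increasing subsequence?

Let dp[i] be the longest increasing subsequence ending at position i. Then dp = [1, 2, 1, 2, 2, 1, 1, 2, 3, 4, 1, 3, 4, 3, 2, 3, 4].
The maximum is 4; one witness is 27, 35, 49, 51 at positions 1,2,9,10.

4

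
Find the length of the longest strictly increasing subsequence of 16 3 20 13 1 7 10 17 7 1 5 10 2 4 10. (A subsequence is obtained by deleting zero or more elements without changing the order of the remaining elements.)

Scanning left to right, the best length ending at each element is: 16→1, 3→1, 20→2, 13→2, 1→1, 7→2, 10→3, 17→4, 7→2, 1→1, 5→2, 10→3, 2→2, 4→3, 10→4.
So the longest increasing subsequence has length 4, e.g. 3, 7, 10, 17.

4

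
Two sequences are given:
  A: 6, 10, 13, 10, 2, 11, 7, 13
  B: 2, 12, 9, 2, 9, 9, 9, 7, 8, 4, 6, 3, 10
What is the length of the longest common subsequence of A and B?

Backtracking the LCS table gives one alignment: 6 (A1,B11) → 10 (A4,B13).
So the longest common subsequence has length 2.

2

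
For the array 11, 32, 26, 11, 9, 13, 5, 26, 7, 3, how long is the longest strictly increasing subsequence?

3

Let dp[i] be the longest increasing subsequence ending at position i. Then dp = [1, 2, 2, 1, 1, 2, 1, 3, 2, 1].
The maximum is 3; one witness is 11, 13, 26 at positions 1,6,8.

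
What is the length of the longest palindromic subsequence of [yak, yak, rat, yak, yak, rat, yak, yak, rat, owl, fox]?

One longest palindromic subsequence is yak yak rat yak yak rat yak yak (positions 1,2,3,4,5,6,7,8); it reads the same forward and backward, and the interval DP gives dp[1][11] = 8.

8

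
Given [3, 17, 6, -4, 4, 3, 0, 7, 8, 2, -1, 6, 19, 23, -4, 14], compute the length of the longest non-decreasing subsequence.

6

Let dp[i] be the longest non-decreasing subsequence ending at position i. Then dp = [1, 2, 2, 1, 2, 2, 2, 3, 4, 3, 2, 4, 5, 6, 2, 5].
The maximum is 6; one witness is 3, 6, 7, 8, 19, 23 at positions 1,3,8,9,13,14.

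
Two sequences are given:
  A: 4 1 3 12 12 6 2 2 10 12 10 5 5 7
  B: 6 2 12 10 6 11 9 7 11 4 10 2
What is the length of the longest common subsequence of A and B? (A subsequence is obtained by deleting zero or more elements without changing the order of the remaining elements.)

5

Backtracking the LCS table gives one alignment: 6 (A6,B1) → 2 (A8,B2) → 12 (A10,B3) → 10 (A11,B4) → 7 (A14,B8).
So the longest common subsequence has length 5.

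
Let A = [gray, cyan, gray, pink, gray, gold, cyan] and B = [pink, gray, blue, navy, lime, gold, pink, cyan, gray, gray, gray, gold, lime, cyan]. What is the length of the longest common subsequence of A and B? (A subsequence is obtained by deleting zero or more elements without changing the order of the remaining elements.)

Backtracking the LCS table gives one alignment: gray (A1,B2) → cyan (A2,B8) → gray (A3,B10) → gray (A5,B11) → gold (A6,B12) → cyan (A7,B14).
So the longest common subsequence has length 6.

6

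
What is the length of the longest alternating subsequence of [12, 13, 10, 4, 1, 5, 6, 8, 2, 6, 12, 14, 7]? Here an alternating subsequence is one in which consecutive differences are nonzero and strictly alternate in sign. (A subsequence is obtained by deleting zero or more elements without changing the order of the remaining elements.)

Track the best alternating length ending on an up-step vs a down-step at each position: up/down = 1/1, 2/1, 1/3, 1/3, 1/3, 4/3, 4/3, 4/3, 4/5, 6/5, 6/3, 6/1, 6/7.
The maximum over both is 7; one such subsequence is 12, 13, 4, 5, 2, 12, 7.

7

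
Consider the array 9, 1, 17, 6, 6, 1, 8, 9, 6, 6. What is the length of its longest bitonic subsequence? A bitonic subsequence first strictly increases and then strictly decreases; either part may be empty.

5

One longest bitonic subsequence is 1, 6, 8, 9, 6 (positions 2,4,7,8,10): it rises to 9 then falls. Length 5 is optimal.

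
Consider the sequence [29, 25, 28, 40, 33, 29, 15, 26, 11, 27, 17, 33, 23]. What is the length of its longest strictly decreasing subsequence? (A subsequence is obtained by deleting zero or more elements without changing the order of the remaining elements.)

Let dp[i] be the longest decreasing subsequence ending at position i. Then dp = [1, 2, 2, 1, 2, 3, 4, 4, 5, 4, 5, 2, 5].
The maximum is 5; one witness is 40, 33, 29, 15, 11 at positions 4,5,6,7,9.

5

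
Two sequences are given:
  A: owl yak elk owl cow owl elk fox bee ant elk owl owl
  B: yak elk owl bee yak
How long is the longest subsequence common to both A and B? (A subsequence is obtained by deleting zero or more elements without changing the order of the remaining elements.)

4

A longest common subsequence is yak, elk, owl, bee (length 4); the LCS DP confirms no longer common subsequence exists.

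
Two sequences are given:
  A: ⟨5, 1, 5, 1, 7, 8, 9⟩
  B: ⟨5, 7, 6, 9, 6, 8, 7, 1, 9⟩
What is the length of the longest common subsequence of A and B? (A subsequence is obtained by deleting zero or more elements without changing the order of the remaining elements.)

4

Backtracking the LCS table gives one alignment: 5 (A3,B1) → 7 (A5,B2) → 8 (A6,B6) → 9 (A7,B9).
So the longest common subsequence has length 4.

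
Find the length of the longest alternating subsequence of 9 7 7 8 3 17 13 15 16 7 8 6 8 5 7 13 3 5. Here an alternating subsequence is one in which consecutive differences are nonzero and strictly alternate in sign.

A longest alternating subsequence is 9, 7, 8, 3, 17, 13, 15, 7, 8, 6, 8, 5, 7, 3, 5 (positions 1,2,4,5,6,7,8,10,11,12,13,14,15,17,18); its 14 consecutive differences strictly alternate in sign, and length 15 is optimal.

15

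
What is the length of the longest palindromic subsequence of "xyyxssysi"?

4

Using dp[i][j] = 2 + dp[i+1][j−1] if the ends match, else max(dp[i+1][j], dp[i][j−1]):
dp[1][9] = 4. A witness is yssy at positions 3,5,6,7.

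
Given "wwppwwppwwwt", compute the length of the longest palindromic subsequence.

10

One longest palindromic subsequence is wwppwwppww (positions 1,2,3,4,5,6,7,8,10,11); it reads the same forward and backward, and the interval DP gives dp[1][12] = 10.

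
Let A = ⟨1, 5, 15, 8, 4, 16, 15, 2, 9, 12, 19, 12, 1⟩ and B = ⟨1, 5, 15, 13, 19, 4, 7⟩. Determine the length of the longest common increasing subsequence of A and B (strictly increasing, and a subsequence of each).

4

A longest common strictly increasing subsequence is 1, 5, 15, 19 (length 4); it appears in order in both A and B, and no longer such subsequence exists.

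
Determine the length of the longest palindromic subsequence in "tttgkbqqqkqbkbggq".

Using dp[i][j] = 2 + dp[i+1][j−1] if the ends match, else max(dp[i+1][j], dp[i][j−1]):
dp[1][17] = 10. A witness is gkbqqqqbkg at positions 4,5,6,7,8,9,11,12,13,16.

10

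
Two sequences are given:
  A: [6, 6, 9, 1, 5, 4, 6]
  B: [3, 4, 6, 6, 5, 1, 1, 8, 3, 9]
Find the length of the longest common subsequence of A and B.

Backtracking the LCS table gives one alignment: 6 (A1,B3) → 6 (A2,B4) → 9 (A3,B10).
So the longest common subsequence has length 3.

3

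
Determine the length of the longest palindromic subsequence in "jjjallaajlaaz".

One longest palindromic subsequence is alaala (positions 4,6,7,8,10,12); it reads the same forward and backward, and the interval DP gives dp[1][13] = 6.

6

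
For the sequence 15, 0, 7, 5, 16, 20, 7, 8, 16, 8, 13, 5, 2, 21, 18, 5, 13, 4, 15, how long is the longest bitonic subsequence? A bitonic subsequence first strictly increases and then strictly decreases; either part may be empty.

9

One longest bitonic subsequence is 0, 5, 7, 8, 16, 21, 18, 13, 4 (positions 2,4,7,8,9,14,15,17,18): it rises to 21 then falls. Length 9 is optimal.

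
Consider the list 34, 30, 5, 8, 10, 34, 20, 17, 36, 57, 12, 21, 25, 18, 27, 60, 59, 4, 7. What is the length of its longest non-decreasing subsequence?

8

Let dp[i] be the longest non-decreasing subsequence ending at position i. Then dp = [1, 1, 1, 2, 3, 4, 4, 4, 5, 6, 4, 5, 6, 5, 7, 8, 8, 1, 2].
The maximum is 8; one witness is 5, 8, 10, 20, 21, 25, 27, 60 at positions 3,4,5,7,12,13,15,16.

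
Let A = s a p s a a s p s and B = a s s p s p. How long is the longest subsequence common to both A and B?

5

A longest common subsequence is assps (length 5); the LCS DP confirms no longer common subsequence exists.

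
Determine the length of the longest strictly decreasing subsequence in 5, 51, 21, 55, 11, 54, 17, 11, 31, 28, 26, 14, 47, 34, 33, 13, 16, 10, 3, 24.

9

One longest decreasing subsequence is 55, 54, 31, 28, 26, 14, 13, 10, 3 (positions 4,6,9,10,11,12,16,18,19), of length 9; no longer one exists.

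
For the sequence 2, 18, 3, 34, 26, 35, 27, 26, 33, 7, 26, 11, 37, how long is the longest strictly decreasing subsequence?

4

One longest decreasing subsequence is 34, 27, 26, 7 (positions 4,7,8,10), of length 4; no longer one exists.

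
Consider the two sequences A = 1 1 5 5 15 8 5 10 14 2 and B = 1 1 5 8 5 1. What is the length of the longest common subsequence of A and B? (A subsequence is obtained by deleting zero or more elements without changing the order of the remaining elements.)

A longest common subsequence is 1, 1, 5, 8, 5 (length 5); the LCS DP confirms no longer common subsequence exists.

5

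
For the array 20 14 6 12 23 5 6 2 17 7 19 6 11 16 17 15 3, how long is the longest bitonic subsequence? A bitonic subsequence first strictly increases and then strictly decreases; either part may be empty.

8

One longest bitonic subsequence is 5, 6, 7, 11, 16, 17, 15, 3 (positions 6,7,10,13,14,15,16,17): it rises to 17 then falls. Length 8 is optimal.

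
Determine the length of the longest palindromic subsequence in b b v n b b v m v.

5

Using dp[i][j] = 2 + dp[i+1][j−1] if the ends match, else max(dp[i+1][j], dp[i][j−1]):
dp[1][9] = 5. A witness is bbnbb at positions 1,2,4,5,6.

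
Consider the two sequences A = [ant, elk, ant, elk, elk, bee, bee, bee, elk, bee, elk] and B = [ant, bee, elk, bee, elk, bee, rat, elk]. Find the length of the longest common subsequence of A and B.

A longest common subsequence is ant, elk, bee, elk, bee, elk (length 6); the LCS DP confirms no longer common subsequence exists.

6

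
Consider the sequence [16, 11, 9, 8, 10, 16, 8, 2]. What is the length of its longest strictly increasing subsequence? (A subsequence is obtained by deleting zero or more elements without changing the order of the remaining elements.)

Let dp[i] be the longest increasing subsequence ending at position i. Then dp = [1, 1, 1, 1, 2, 3, 1, 1].
The maximum is 3; one witness is 9, 10, 16 at positions 3,5,6.

3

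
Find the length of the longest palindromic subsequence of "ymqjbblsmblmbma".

One longest palindromic subsequence is mbmlmbm (positions 2,5,9,11,12,13,14); it reads the same forward and backward, and the interval DP gives dp[1][15] = 7.

7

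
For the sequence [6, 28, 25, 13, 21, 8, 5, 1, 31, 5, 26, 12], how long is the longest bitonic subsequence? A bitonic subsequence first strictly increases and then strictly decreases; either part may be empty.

7

Let inc[i] be the LIS ending at i and dec[i] the longest strictly decreasing subsequence starting at i. inc = [1, 2, 2, 2, 3, 2, 1, 1, 4, 2, 4, 3], dec = [3, 6, 5, 4, 4, 3, 2, 1, 3, 1, 2, 1].
max_i inc[i]+dec[i]−1 = 7, with one witness 6, 28, 25, 21, 8, 5, 1.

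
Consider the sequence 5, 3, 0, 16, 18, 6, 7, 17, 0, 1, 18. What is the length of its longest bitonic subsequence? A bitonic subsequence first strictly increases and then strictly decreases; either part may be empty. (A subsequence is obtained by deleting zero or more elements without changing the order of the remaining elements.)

Let inc[i] be the LIS ending at i and dec[i] the longest strictly decreasing subsequence starting at i. inc = [1, 1, 1, 2, 3, 2, 3, 4, 1, 2, 5], dec = [3, 2, 1, 3, 3, 2, 2, 2, 1, 1, 1].
max_i inc[i]+dec[i]−1 = 5, with one witness 5, 16, 18, 17, 1.

5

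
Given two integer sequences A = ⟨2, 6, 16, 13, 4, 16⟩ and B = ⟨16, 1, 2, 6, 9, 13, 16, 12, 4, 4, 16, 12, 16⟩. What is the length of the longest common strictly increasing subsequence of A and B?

4

For each value that appears in both, track the longest common increasing run ending there.
The best achievable length is 4; one witness is 2, 6, 13, 16 (A-positions 1,2,4,6, B-positions 3,4,6,7).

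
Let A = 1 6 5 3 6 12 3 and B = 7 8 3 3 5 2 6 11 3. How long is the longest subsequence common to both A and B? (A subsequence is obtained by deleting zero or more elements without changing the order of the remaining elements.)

Backtracking the LCS table gives one alignment: 5 (A3,B5) → 6 (A5,B7) → 3 (A7,B9).
So the longest common subsequence has length 3.

3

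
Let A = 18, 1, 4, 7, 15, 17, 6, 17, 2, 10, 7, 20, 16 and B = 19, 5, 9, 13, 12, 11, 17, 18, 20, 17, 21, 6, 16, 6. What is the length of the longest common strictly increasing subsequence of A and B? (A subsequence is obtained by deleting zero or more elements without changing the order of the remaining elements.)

For each value that appears in both, track the longest common increasing run ending there.
The best achievable length is 2; one witness is 17, 20 (A-positions 6,12, B-positions 7,9).

2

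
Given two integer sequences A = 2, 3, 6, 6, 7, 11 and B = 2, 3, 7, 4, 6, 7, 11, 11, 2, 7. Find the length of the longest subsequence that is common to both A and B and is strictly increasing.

5

A longest common strictly increasing subsequence is 2, 3, 6, 7, 11 (length 5); it appears in order in both A and B, and no longer such subsequence exists.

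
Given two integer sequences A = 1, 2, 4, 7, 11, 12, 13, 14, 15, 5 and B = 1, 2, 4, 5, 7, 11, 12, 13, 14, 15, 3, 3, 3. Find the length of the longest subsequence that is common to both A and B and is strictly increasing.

For each value that appears in both, track the longest common increasing run ending there.
The best achievable length is 9; one witness is 1, 2, 4, 7, 11, 12, 13, 14, 15 (A-positions 1,2,3,4,5,6,7,8,9, B-positions 1,2,3,5,6,7,8,9,10).

9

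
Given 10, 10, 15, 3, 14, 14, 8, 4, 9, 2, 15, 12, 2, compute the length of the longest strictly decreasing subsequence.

5

Let dp[i] be the longest decreasing subsequence ending at position i. Then dp = [1, 1, 1, 2, 2, 2, 3, 4, 3, 5, 1, 3, 5].
The maximum is 5; one witness is 15, 14, 8, 4, 2 at positions 3,5,7,8,10.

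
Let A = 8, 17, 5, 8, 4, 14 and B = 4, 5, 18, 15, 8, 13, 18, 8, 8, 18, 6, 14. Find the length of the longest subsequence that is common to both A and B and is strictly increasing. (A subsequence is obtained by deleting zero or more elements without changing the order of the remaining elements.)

For each value that appears in both, track the longest common increasing run ending there.
The best achievable length is 3; one witness is 5, 8, 14 (A-positions 3,4,6, B-positions 2,5,12).

3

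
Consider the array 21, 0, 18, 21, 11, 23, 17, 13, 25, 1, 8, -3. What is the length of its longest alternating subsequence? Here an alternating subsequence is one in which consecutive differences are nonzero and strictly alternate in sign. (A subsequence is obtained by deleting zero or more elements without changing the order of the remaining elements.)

A longest alternating subsequence is 21, 0, 18, 11, 23, 17, 25, 1, 8, -3 (positions 1,2,3,5,6,7,9,10,11,12); its 9 consecutive differences strictly alternate in sign, and length 10 is optimal.

10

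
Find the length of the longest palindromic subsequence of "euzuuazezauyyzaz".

One longest palindromic subsequence is zuazezauz (positions 3,5,6,7,8,9,10,11,16); it reads the same forward and backward, and the interval DP gives dp[1][16] = 9.

9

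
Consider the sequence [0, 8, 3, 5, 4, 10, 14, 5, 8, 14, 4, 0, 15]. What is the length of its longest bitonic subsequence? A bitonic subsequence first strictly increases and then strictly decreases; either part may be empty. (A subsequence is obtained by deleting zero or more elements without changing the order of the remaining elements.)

8

Let inc[i] be the LIS ending at i and dec[i] the longest strictly decreasing subsequence starting at i. inc = [1, 2, 2, 3, 3, 4, 5, 4, 5, 6, 3, 1, 7], dec = [1, 4, 2, 3, 2, 4, 4, 3, 3, 3, 2, 1, 1].
max_i inc[i]+dec[i]−1 = 8, with one witness 0, 3, 5, 10, 14, 8, 4, 0.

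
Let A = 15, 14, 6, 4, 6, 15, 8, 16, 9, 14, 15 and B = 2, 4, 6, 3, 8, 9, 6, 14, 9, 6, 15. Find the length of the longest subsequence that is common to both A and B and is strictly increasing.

6

For each value that appears in both, track the longest common increasing run ending there.
The best achievable length is 6; one witness is 4, 6, 8, 9, 14, 15 (A-positions 4,5,7,9,10,11, B-positions 2,3,5,6,8,11).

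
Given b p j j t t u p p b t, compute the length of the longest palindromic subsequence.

6

One longest palindromic subsequence is bpttpb (positions 1,2,5,6,9,10); it reads the same forward and backward, and the interval DP gives dp[1][11] = 6.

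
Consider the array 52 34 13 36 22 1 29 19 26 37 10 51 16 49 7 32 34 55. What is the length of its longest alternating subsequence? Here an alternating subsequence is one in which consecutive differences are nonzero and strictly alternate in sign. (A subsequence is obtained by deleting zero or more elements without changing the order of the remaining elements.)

13

Track the best alternating length ending on an up-step vs a down-step at each position: up/down = 1/1, 1/2, 1/2, 3/2, 3/4, 1/4, 5/4, 5/6, 7/6, 7/2, 5/8, 9/2, 9/10, 11/10, 5/12, 13/12, 13/12, 13/1.
The maximum over both is 13; one such subsequence is 52, 34, 36, 22, 29, 19, 26, 10, 51, 16, 49, 7, 32.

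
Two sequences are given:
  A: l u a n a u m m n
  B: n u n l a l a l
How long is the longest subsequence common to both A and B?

Backtracking the LCS table gives one alignment: l (A1,B4) → a (A3,B5) → a (A5,B7).
So the longest common subsequence has length 3.

3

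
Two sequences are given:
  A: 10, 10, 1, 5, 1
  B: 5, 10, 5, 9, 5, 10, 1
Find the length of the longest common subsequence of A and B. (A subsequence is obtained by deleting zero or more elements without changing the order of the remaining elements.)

Backtracking the LCS table gives one alignment: 10 (A1,B2) → 10 (A2,B6) → 1 (A5,B7).
So the longest common subsequence has length 3.

3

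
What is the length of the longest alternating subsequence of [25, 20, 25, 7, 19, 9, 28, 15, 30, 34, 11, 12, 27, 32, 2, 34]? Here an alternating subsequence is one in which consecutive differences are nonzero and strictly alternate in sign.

A longest alternating subsequence is 25, 20, 25, 7, 19, 9, 28, 15, 30, 11, 12, 2, 34 (positions 1,2,3,4,5,6,7,8,9,11,12,15,16); its 12 consecutive differences strictly alternate in sign, and length 13 is optimal.

13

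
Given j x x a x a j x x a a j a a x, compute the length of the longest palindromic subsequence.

10

Using dp[i][j] = 2 + dp[i+1][j−1] if the ends match, else max(dp[i+1][j], dp[i][j−1]):
dp[1][15] = 10. A witness is xaajaajaax at positions 2,4,6,7,10,11,12,13,14,15.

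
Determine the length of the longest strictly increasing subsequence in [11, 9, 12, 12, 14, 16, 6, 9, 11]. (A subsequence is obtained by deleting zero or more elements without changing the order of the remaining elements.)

Scanning left to right, the best length ending at each element is: 11→1, 9→1, 12→2, 12→2, 14→3, 16→4, 6→1, 9→2, 11→3.
So the longest increasing subsequence has length 4, e.g. 11, 12, 14, 16.

4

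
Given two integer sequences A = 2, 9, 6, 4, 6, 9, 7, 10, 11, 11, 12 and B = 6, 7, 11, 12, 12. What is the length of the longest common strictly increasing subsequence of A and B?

4

A longest common strictly increasing subsequence is 6, 7, 11, 12 (length 4); it appears in order in both A and B, and no longer such subsequence exists.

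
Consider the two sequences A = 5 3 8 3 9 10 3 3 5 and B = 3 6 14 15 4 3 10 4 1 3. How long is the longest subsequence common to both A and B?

Backtracking the LCS table gives one alignment: 3 (A2,B1) → 3 (A4,B6) → 10 (A6,B7) → 3 (A8,B10).
So the longest common subsequence has length 4.

4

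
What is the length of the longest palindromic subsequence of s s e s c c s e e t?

One longest palindromic subsequence is esccse (positions 3,4,5,6,7,9); it reads the same forward and backward, and the interval DP gives dp[1][10] = 6.

6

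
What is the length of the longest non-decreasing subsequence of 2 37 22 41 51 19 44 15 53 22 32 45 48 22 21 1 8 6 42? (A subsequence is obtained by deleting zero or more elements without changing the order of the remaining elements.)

One longest non-decreasing subsequence is 2, 37, 41, 44, 45, 48 (positions 1,2,4,7,12,13), of length 6; no longer one exists.

6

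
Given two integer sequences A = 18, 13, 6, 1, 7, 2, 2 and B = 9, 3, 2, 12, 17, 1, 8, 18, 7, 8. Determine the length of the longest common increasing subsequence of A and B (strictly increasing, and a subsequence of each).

A longest common strictly increasing subsequence is 1, 7 (length 2); it appears in order in both A and B, and no longer such subsequence exists.

2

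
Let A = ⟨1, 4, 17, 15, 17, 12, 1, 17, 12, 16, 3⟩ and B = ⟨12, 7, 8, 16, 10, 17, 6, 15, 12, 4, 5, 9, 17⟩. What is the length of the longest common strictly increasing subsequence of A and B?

2

A longest common strictly increasing subsequence is 12, 16 (length 2); it appears in order in both A and B, and no longer such subsequence exists.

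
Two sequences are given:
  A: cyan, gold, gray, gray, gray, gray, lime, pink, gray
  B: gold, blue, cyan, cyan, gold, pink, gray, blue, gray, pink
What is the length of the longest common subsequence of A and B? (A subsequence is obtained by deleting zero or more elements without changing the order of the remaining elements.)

5

A longest common subsequence is cyan, gold, gray, gray, pink (length 5); the LCS DP confirms no longer common subsequence exists.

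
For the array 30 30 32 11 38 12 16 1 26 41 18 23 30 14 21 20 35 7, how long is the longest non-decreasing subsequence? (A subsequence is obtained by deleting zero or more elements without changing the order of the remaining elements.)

7

One longest non-decreasing subsequence is 11, 12, 16, 18, 23, 30, 35 (positions 4,6,7,11,12,13,17), of length 7; no longer one exists.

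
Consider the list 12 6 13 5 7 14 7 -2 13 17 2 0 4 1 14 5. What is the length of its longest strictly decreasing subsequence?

5

Scanning left to right, the best length ending at each element is: 12→1, 6→2, 13→1, 5→3, 7→2, 14→1, 7→2, -2→4, 13→2, 17→1, 2→4, 0→5, 4→4, 1→5, 14→2, 5→3.
So the longest decreasing subsequence has length 5, e.g. 12, 6, 5, 2, 0.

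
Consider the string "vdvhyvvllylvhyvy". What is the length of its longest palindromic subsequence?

9

Using dp[i][j] = 2 + dp[i+1][j−1] if the ends match, else max(dp[i+1][j], dp[i][j−1]):
dp[1][16] = 9. A witness is yvvlylvvy at positions 5,6,7,8,10,11,12,15,16.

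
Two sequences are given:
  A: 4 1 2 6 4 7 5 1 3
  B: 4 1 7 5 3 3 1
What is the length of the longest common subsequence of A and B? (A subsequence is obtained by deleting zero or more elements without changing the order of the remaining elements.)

Backtracking the LCS table gives one alignment: 4 (A1,B1) → 1 (A2,B2) → 7 (A6,B3) → 5 (A7,B4) → 1 (A8,B7).
So the longest common subsequence has length 5.

5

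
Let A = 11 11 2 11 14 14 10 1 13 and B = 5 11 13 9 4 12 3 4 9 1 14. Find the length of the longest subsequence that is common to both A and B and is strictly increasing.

A longest common strictly increasing subsequence is 11, 13 (length 2); it appears in order in both A and B, and no longer such subsequence exists.

2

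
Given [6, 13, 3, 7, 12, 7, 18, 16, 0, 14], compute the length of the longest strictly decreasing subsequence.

Let dp[i] be the longest decreasing subsequence ending at position i. Then dp = [1, 1, 2, 2, 2, 3, 1, 2, 4, 3].
The maximum is 4; one witness is 13, 12, 7, 0 at positions 2,5,6,9.

4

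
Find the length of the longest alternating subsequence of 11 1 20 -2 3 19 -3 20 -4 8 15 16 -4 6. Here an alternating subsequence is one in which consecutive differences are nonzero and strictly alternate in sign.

11

A longest alternating subsequence is 11, 1, 20, -2, 3, -3, 20, -4, 8, -4, 6 (positions 1,2,3,4,5,7,8,9,10,13,14); its 10 consecutive differences strictly alternate in sign, and length 11 is optimal.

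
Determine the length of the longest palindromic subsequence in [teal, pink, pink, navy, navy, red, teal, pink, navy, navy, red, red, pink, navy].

7

One longest palindromic subsequence is pink navy navy pink navy navy pink (positions 3,4,5,8,9,10,13); it reads the same forward and backward, and the interval DP gives dp[1][14] = 7.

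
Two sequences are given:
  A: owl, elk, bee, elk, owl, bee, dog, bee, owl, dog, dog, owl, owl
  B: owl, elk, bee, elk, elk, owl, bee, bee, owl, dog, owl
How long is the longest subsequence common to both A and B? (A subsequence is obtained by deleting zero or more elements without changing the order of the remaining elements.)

A longest common subsequence is owl, elk, bee, elk, owl, bee, bee, owl, dog, owl (length 10); the LCS DP confirms no longer common subsequence exists.

10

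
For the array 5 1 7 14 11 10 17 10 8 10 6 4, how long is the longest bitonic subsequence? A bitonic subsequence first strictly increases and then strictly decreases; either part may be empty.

8

Let inc[i] be the LIS ending at i and dec[i] the longest strictly decreasing subsequence starting at i. inc = [1, 1, 2, 3, 3, 3, 4, 3, 3, 4, 2, 2], dec = [2, 1, 3, 6, 5, 4, 5, 4, 3, 3, 2, 1].
max_i inc[i]+dec[i]−1 = 8, with one witness 5, 7, 14, 11, 10, 8, 6, 4.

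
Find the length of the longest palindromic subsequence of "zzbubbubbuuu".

7

One longest palindromic subsequence is ubbubbu (positions 4,5,6,7,8,9,12); it reads the same forward and backward, and the interval DP gives dp[1][12] = 7.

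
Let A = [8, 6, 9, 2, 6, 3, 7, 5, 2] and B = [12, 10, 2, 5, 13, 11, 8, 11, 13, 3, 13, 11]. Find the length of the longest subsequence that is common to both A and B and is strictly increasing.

A longest common strictly increasing subsequence is 2, 5 (length 2); it appears in order in both A and B, and no longer such subsequence exists.

2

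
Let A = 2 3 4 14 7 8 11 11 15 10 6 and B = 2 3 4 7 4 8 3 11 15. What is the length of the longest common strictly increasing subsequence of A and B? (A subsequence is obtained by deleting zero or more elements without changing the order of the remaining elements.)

7

A longest common strictly increasing subsequence is 2, 3, 4, 7, 8, 11, 15 (length 7); it appears in order in both A and B, and no longer such subsequence exists.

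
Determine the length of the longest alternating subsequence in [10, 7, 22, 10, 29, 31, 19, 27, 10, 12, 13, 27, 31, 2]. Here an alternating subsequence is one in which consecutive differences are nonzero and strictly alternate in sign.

10

A longest alternating subsequence is 10, 7, 22, 10, 29, 19, 27, 10, 12, 2 (positions 1,2,3,4,5,7,8,9,10,14); its 9 consecutive differences strictly alternate in sign, and length 10 is optimal.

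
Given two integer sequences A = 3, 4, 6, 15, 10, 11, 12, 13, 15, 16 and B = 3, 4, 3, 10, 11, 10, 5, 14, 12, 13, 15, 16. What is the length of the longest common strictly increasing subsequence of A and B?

A longest common strictly increasing subsequence is 3, 4, 10, 11, 12, 13, 15, 16 (length 8); it appears in order in both A and B, and no longer such subsequence exists.

8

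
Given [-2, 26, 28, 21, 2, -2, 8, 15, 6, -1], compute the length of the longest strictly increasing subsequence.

4

One longest increasing subsequence is -2, 2, 8, 15 (positions 1,5,7,8), of length 4; no longer one exists.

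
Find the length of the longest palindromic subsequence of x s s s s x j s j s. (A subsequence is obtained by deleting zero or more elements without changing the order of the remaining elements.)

6

One longest palindromic subsequence is ssssss (positions 2,3,4,5,8,10); it reads the same forward and backward, and the interval DP gives dp[1][10] = 6.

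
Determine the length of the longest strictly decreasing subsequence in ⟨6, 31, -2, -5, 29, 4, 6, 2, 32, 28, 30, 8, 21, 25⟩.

4

Let dp[i] be the longest decreasing subsequence ending at position i. Then dp = [1, 1, 2, 3, 2, 3, 3, 4, 1, 3, 2, 4, 4, 4].
The maximum is 4; one witness is 31, 29, 4, 2 at positions 2,5,6,8.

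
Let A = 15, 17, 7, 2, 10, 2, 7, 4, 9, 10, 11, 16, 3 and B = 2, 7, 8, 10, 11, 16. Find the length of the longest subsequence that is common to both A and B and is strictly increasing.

5

A longest common strictly increasing subsequence is 2, 7, 10, 11, 16 (length 5); it appears in order in both A and B, and no longer such subsequence exists.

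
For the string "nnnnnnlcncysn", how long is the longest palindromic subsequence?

One longest palindromic subsequence is nnnnnnnn (positions 1,2,3,4,5,6,9,13); it reads the same forward and backward, and the interval DP gives dp[1][13] = 8.

8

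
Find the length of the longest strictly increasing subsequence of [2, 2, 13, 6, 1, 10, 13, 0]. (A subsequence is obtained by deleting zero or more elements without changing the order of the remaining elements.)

4

Let dp[i] be the longest increasing subsequence ending at position i. Then dp = [1, 1, 2, 2, 1, 3, 4, 1].
The maximum is 4; one witness is 2, 6, 10, 13 at positions 1,4,6,7.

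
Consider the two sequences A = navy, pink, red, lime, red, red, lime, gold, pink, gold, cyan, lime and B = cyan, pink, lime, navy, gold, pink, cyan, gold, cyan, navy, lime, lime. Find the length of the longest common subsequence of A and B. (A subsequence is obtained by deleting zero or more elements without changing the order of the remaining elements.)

A longest common subsequence is pink, lime, gold, pink, gold, cyan, lime (length 7); the LCS DP confirms no longer common subsequence exists.

7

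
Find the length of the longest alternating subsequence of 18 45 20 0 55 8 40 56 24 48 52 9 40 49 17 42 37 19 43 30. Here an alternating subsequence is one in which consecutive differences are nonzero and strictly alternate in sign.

A longest alternating subsequence is 18, 45, 20, 55, 8, 40, 24, 48, 9, 40, 17, 42, 37, 43, 30 (positions 1,2,3,5,6,7,9,10,12,13,15,16,17,19,20); its 14 consecutive differences strictly alternate in sign, and length 15 is optimal.

15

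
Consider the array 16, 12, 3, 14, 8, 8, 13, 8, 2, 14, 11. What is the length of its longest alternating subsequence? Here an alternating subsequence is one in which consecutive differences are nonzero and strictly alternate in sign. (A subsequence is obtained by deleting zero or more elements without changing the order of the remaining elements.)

8

A longest alternating subsequence is 16, 12, 14, 8, 13, 8, 14, 11 (positions 1,2,4,5,7,8,10,11); its 7 consecutive differences strictly alternate in sign, and length 8 is optimal.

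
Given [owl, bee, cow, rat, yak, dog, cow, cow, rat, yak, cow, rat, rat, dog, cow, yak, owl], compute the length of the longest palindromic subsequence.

One longest palindromic subsequence is owl cow rat yak cow cow yak rat cow owl (positions 1,3,4,5,7,8,10,13,15,17); it reads the same forward and backward, and the interval DP gives dp[1][17] = 10.

10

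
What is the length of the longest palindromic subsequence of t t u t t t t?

6

One longest palindromic subsequence is tttttt (positions 1,2,4,5,6,7); it reads the same forward and backward, and the interval DP gives dp[1][7] = 6.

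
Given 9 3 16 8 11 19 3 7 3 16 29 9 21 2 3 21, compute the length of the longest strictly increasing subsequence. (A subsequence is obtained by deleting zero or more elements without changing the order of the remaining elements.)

Scanning left to right, the best length ending at each element is: 9→1, 3→1, 16→2, 8→2, 11→3, 19→4, 3→1, 7→2, 3→1, 16→4, 29→5, 9→3, 21→5, 2→1, 3→2, 21→5.
So the longest increasing subsequence has length 5, e.g. 3, 8, 11, 19, 29.

5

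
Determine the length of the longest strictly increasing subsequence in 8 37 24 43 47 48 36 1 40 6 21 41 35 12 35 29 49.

6

Scanning left to right, the best length ending at each element is: 8→1, 37→2, 24→2, 43→3, 47→4, 48→5, 36→3, 1→1, 40→4, 6→2, 21→3, 41→5, 35→4, 12→3, 35→4, 29→4, 49→6.
So the longest increasing subsequence has length 6, e.g. 8, 37, 43, 47, 48, 49.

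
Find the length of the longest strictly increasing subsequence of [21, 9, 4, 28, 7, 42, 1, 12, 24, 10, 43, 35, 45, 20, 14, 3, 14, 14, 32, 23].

Let dp[i] be the longest increasing subsequence ending at position i. Then dp = [1, 1, 1, 2, 2, 3, 1, 3, 4, 3, 5, 5, 6, 4, 4, 2, 4, 4, 5, 5].
The maximum is 6; one witness is 4, 7, 12, 24, 43, 45 at positions 3,5,8,9,11,13.

6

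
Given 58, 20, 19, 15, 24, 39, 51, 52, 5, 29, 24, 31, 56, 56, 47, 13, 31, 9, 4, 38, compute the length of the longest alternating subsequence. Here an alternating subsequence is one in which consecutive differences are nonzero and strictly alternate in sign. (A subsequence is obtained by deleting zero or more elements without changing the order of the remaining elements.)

A longest alternating subsequence is 58, 20, 24, 5, 29, 24, 31, 13, 31, 9, 38 (positions 1,2,5,9,10,11,12,16,17,18,20); its 10 consecutive differences strictly alternate in sign, and length 11 is optimal.

11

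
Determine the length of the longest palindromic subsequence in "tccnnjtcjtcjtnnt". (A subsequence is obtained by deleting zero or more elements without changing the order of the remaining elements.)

11

Using dp[i][j] = 2 + dp[i+1][j−1] if the ends match, else max(dp[i+1][j], dp[i][j−1]):
dp[1][16] = 11. A witness is tnntjcjtnnt at positions 1,4,5,7,9,11,12,13,14,15,16.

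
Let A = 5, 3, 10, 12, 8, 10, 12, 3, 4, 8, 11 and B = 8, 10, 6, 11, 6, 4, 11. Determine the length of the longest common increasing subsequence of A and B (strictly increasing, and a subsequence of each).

3

A longest common strictly increasing subsequence is 8, 10, 11 (length 3); it appears in order in both A and B, and no longer such subsequence exists.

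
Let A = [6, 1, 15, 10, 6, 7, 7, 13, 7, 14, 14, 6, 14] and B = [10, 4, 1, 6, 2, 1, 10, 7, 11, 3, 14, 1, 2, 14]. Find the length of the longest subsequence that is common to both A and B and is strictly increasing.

For each value that appears in both, track the longest common increasing run ending there.
The best achievable length is 4; one witness is 1, 6, 7, 14 (A-positions 2,5,6,10, B-positions 3,4,8,11).

4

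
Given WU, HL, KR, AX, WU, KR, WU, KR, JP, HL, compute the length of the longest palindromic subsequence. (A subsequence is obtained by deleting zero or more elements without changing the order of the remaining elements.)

One longest palindromic subsequence is HL KR WU KR WU KR HL (positions 2,3,5,6,7,8,10); it reads the same forward and backward, and the interval DP gives dp[1][10] = 7.

7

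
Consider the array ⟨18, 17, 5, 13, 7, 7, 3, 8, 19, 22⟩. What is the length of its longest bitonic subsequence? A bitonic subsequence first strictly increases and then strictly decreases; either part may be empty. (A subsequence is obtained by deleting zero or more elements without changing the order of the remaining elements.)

5

Let inc[i] be the LIS ending at i and dec[i] the longest strictly decreasing subsequence starting at i. inc = [1, 1, 1, 2, 2, 2, 1, 3, 4, 5], dec = [5, 4, 2, 3, 2, 2, 1, 1, 1, 1].
max_i inc[i]+dec[i]−1 = 5, with one witness 18, 17, 13, 7, 3.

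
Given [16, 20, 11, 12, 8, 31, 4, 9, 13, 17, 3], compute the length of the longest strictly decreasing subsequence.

Let dp[i] be the longest decreasing subsequence ending at position i. Then dp = [1, 1, 2, 2, 3, 1, 4, 3, 2, 2, 5].
The maximum is 5; one witness is 16, 11, 8, 4, 3 at positions 1,3,5,7,11.

5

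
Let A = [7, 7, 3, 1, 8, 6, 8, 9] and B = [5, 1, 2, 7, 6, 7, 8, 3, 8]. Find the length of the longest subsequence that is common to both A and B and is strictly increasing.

For each value that appears in both, track the longest common increasing run ending there.
The best achievable length is 3; one witness is 1, 6, 8 (A-positions 4,6,7, B-positions 2,5,7).

3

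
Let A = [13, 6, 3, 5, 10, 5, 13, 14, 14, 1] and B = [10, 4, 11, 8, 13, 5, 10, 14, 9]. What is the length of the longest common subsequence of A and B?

A longest common subsequence is 13, 5, 10, 14 (length 4); the LCS DP confirms no longer common subsequence exists.

4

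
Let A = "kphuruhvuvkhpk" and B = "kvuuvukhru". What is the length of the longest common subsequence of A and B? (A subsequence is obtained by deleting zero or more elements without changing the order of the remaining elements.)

7

A longest common subsequence is kuuvukh (length 7); the LCS DP confirms no longer common subsequence exists.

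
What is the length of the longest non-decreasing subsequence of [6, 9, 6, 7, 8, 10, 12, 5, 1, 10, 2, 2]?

6

Scanning left to right, the best length ending at each element is: 6→1, 9→2, 6→2, 7→3, 8→4, 10→5, 12→6, 5→1, 1→1, 10→6, 2→2, 2→3.
So the longest non-decreasing subsequence has length 6, e.g. 6, 6, 7, 8, 10, 12.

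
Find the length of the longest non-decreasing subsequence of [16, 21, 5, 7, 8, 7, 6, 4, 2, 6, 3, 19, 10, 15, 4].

5

Scanning left to right, the best length ending at each element is: 16→1, 21→2, 5→1, 7→2, 8→3, 7→3, 6→2, 4→1, 2→1, 6→3, 3→2, 19→4, 10→4, 15→5, 4→3.
So the longest non-decreasing subsequence has length 5, e.g. 5, 7, 8, 10, 15.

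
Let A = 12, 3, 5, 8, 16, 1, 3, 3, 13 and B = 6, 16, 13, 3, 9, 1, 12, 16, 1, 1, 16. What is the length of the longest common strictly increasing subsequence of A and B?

2

For each value that appears in both, track the longest common increasing run ending there.
The best achievable length is 2; one witness is 3, 16 (A-positions 2,5, B-positions 4,8).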